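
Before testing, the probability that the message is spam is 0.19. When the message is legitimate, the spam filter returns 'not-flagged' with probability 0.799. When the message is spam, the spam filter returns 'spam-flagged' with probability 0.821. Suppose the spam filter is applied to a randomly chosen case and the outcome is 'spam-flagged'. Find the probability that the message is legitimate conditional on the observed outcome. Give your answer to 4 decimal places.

P(¬H | E) ≈ 0.5107

Write H for 'the message is spam'. Prior odds H:¬H = 0.19/0.81 = 0.23457. For the 'spam-flagged' outcome, the likelihood ratio is 0.821/0.201 = 4.0846.
Posterior odds = 0.23457 × 4.0846 = 0.95811, so P(H|E) = 0.95811/(1+0.95811) = 0.4893. Then P(¬H|E) = 1 − 0.4893 = 0.5107.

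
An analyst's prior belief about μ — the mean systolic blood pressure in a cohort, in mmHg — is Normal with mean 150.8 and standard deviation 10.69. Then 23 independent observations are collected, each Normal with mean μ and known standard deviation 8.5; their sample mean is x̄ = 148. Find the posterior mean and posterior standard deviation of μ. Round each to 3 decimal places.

With known σ, the Normal prior is conjugate. Weight on the data is w = (n/σ²)/(n/σ² + 1/τ₀²) = 0.318339/(0.318339+0.00875074) = 0.97325.
Posterior mean = w·x̄ + (1−w)·μ₀ = 0.97325·148 + 0.026753·150.8 = 148.075. Posterior variance = 1/(0.318339+0.00875074) = 3.05726, so SD = 1.749.

Posterior mean ≈ 148.075; posterior SD ≈ 1.749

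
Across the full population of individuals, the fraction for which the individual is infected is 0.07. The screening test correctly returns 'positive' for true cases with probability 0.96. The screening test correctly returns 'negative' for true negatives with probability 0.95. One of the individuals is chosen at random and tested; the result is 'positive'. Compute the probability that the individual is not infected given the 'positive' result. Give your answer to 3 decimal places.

Write H for 'the individual is infected'. Prior odds H:¬H = 0.07/0.93 = 0.075269. For the 'positive' outcome, the likelihood ratio is 0.96/0.05 = 19.200.
Posterior odds = 0.075269 × 19.200 = 1.4452, so P(H|E) = 1.4452/(1+1.4452) = 0.591. Then P(¬H|E) = 1 − 0.591 = 0.409.

P(¬H | E) ≈ 0.409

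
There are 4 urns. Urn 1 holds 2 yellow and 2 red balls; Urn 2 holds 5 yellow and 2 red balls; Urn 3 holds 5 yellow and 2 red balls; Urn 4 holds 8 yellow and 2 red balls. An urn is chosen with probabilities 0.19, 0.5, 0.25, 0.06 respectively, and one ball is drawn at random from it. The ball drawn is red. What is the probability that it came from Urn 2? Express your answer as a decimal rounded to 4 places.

Posterior probability ≈ 0.4446

P(red|Urn 1) = 0.5; P(red|Urn 2) = 0.2857; P(red|Urn 3) = 0.2857; P(red|Urn 4) = 0.2.
Prior × likelihood for each source: 0.19·0.5=0.09500, 0.5·0.2857=0.1429, 0.25·0.2857=0.07143, 0.06·0.2=0.01200. Summing gives P(red) = 0.32129.
P(Urn 2 | red) = 0.1429 / 0.32129 = 0.4446.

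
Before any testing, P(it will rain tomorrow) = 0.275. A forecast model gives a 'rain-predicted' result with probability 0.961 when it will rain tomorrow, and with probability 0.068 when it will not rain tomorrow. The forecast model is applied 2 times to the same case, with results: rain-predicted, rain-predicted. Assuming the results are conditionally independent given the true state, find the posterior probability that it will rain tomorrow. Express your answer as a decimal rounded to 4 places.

Posterior P(H) ≈ 0.9870

With H the event that it will rain tomorrow, the joint likelihood of the observed sequence is P(data|H) = 0.961·0.961 = 0.92352 and P(data|¬H) = 0.068·0.068 = 0.0046240.
Bayes: P(H|data) = 0.275·0.92352 / (0.275·0.92352 + 0.725·0.0046240) = 0.25397/0.25732 = 0.9870.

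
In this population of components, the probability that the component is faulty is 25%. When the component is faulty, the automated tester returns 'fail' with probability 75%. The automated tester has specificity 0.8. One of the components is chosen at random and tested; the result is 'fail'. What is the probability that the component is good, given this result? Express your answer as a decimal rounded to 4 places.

P(¬H | E) ≈ 0.4444

Write H for 'the component is faulty'. Prior odds H:¬H = 0.25/0.75 = 0.33333. For the 'fail' outcome, the likelihood ratio is 0.75/0.2 = 3.7500.
Posterior odds = 0.33333 × 3.7500 = 1.2500, so P(H|E) = 1.2500/(1+1.2500) = 0.5556. Then P(¬H|E) = 1 − 0.5556 = 0.4444.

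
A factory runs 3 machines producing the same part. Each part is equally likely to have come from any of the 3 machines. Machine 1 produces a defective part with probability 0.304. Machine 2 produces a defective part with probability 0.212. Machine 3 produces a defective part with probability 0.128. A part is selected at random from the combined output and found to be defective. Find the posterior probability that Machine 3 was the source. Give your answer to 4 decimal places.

Tabulate prior·likelihood by source: [1] prior 0.333333, lik 0.304, product 0.1013; [2] prior 0.333333, lik 0.212, product 0.07067; [3] prior 0.333333, lik 0.128, product 0.04267.
Normalizing constant = 0.21467; the posterior for Machine 3 is its product over the sum, 0.04267/0.21467 = 0.1988.

Posterior probability ≈ 0.1988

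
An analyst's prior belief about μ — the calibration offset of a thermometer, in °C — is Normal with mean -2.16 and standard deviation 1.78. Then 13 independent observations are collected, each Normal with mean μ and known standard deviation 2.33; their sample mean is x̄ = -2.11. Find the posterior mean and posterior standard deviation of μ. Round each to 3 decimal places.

With known σ, the Normal prior is conjugate. Weight on the data is w = (n/σ²)/(n/σ² + 1/τ₀²) = 2.39459/(2.39459+0.315617) = 0.88355.
Posterior mean = w·x̄ + (1−w)·μ₀ = 0.88355·-2.11 + 0.11645·-2.16 = -2.116. Posterior variance = 1/(2.39459+0.315617) = 0.368975, so SD = 0.607.

Posterior mean ≈ -2.116; posterior SD ≈ 0.607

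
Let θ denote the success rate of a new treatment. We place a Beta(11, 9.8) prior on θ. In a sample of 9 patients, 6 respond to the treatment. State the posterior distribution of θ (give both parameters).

Observing 6 successes and 3 failures updates Beta(11, 9.8) by adding the success and failure counts to the two shape parameters: α = 11+6 = 17, β = 9.8+3 = 12.8.

Posterior: Beta(17, 12.8)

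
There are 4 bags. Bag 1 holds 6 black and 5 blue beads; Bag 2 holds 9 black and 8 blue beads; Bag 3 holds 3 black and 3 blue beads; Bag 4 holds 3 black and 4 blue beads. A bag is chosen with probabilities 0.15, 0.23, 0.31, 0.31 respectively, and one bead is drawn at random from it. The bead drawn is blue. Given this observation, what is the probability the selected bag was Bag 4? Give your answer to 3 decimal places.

Posterior probability ≈ 0.348

Tabulate prior·likelihood by source: [1] prior 0.15, lik 0.4545, product 0.06818; [2] prior 0.23, lik 0.4706, product 0.1082; [3] prior 0.31, lik 0.5, product 0.1550; [4] prior 0.31, lik 0.5714, product 0.1771.
Normalizing constant = 0.50856; the posterior for Bag 4 is its product over the sum, 0.1771/0.50856 = 0.348.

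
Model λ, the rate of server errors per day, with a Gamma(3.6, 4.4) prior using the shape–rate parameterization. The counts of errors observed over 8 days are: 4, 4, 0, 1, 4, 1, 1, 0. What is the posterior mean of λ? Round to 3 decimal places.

Total count ∑xᵢ = 15 over n = 8 days.
Gamma is conjugate to the Poisson likelihood: posterior is Gamma(shape = 3.6+15 = 18.6, rate = 4.4+8 = 12.4).
E[λ | data] = 18.6/12.4 = 1.500.

Posterior mean ≈ 1.500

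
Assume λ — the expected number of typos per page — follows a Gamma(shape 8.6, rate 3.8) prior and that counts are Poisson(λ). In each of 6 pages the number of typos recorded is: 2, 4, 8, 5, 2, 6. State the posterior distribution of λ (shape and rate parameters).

Posterior: Gamma(shape=35.6, rate=9.8)

The Poisson likelihood adds the total count to the shape and the number of exposure periods to the rate. Here ∑xᵢ = 27 and n = 6, so shape 8.6→35.6 and rate 3.8→9.8.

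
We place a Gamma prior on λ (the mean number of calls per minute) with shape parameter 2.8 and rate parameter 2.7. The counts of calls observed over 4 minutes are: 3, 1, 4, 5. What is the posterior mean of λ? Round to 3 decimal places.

Total count ∑xᵢ = 13 over n = 4 minutes.
Gamma is conjugate to the Poisson likelihood: posterior is Gamma(shape = 2.8+13 = 15.8, rate = 2.7+4 = 6.7).
E[λ | data] = 15.8/6.7 = 2.358.

Posterior mean ≈ 2.358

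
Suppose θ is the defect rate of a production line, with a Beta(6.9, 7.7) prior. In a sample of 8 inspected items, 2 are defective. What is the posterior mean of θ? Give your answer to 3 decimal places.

The binomial likelihood is conjugate to the Beta prior: with 2 successes and 6 failures, the posterior is Beta(6.9+2, 7.7+6) = Beta(8.9, 13.7).
Posterior mean = α/(α+β) = 8.9/22.6 = 0.394.

Posterior mean ≈ 0.394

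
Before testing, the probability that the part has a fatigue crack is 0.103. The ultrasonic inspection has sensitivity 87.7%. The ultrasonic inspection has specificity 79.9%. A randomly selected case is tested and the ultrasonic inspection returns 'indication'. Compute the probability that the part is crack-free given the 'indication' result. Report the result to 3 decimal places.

P(¬H | E) ≈ 0.666

Let H be the event that the part has a fatigue crack. P(H) = 0.103, so P(¬H) = 0.897. With E the 'indication' result, P(E|H) = 0.877 and P(E|¬H) = 0.201.
P(E) = 0.877·0.103 + 0.201·0.897 = 0.090331 + 0.18030 = 0.27063.
By Bayes' theorem, P(H|E) = 0.090331 / 0.27063 = 0.334. Hence P(¬H|E) = 1 − 0.334 = 0.666.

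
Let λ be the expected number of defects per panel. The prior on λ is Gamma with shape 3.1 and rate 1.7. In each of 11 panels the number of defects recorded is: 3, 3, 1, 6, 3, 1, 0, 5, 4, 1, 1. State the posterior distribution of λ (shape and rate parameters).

Total count ∑xᵢ = 28 over n = 11 panels.
Gamma is conjugate to the Poisson likelihood: posterior is Gamma(shape = 3.1+28 = 31.1, rate = 1.7+11 = 12.7).

Posterior: Gamma(shape=31.1, rate=12.7)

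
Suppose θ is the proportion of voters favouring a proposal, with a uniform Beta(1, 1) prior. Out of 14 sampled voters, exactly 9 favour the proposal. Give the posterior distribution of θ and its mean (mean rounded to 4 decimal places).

Observing 9 successes and 5 failures updates Beta(1, 1) by adding the success and failure counts to the two shape parameters: α = 1+9 = 10, β = 1+5 = 6.
E[θ | data] = 10/(10+6) = 0.6250.

Posterior: Beta(10, 6); mean ≈ 0.6250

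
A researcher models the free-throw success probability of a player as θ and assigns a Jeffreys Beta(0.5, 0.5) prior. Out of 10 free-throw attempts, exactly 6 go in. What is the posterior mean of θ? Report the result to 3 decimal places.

Posterior mean ≈ 0.591

The binomial likelihood is conjugate to the Beta prior: with 6 successes and 4 failures, the posterior is Beta(0.5+6, 0.5+4) = Beta(6.5, 4.5).
Posterior mean = α/(α+β) = 6.5/11 = 0.591.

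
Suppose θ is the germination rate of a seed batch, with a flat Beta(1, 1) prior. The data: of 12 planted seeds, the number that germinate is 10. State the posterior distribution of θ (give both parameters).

The binomial likelihood is conjugate to the Beta prior: with 10 successes and 2 failures, the posterior is Beta(1+10, 1+2) = Beta(11, 3).

Posterior: Beta(11, 3)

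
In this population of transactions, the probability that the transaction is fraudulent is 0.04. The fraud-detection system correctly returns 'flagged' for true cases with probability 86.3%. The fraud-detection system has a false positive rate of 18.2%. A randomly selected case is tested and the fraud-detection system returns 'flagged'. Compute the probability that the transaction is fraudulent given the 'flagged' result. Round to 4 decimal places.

Let H be the event that the transaction is fraudulent. P(H) = 0.04, so P(¬H) = 0.96. With E the 'flagged' result, P(E|H) = 0.863 and P(E|¬H) = 0.182.
P(E) = 0.863·0.04 + 0.182·0.96 = 0.034520 + 0.17472 = 0.20924.
By Bayes' theorem, P(H|E) = 0.034520 / 0.20924 = 0.1650.

P(H | E) ≈ 0.1650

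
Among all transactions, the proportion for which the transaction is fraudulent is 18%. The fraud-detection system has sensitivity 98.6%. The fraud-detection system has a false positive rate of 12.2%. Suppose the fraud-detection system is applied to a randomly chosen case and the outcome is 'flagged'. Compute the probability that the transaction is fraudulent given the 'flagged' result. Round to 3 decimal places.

P(H | E) ≈ 0.640

Let H be the event that the transaction is fraudulent. P(H) = 0.18, so P(¬H) = 0.82. With E the 'flagged' result, P(E|H) = 0.986 and P(E|¬H) = 0.122.
P(E) = 0.986·0.18 + 0.122·0.82 = 0.17748 + 0.10004 = 0.27752.
By Bayes' theorem, P(H|E) = 0.17748 / 0.27752 = 0.640.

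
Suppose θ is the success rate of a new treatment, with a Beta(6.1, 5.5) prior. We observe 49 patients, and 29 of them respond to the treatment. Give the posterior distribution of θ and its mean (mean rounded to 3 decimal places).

Posterior: Beta(35.1, 25.5); mean ≈ 0.579

The binomial likelihood is conjugate to the Beta prior: with 29 successes and 20 failures, the posterior is Beta(6.1+29, 5.5+20) = Beta(35.1, 25.5).
E[θ | data] = 35.1/(35.1+25.5) = 0.579.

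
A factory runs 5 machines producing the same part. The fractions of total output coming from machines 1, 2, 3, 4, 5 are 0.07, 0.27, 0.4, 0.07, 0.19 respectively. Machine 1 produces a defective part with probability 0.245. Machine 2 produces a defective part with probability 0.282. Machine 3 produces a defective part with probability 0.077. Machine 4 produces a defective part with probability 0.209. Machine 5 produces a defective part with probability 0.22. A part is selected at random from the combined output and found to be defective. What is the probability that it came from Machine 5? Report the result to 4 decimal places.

Tabulate prior·likelihood by source: [1] prior 0.07, lik 0.245, product 0.01715; [2] prior 0.27, lik 0.282, product 0.07614; [3] prior 0.4, lik 0.077, product 0.03080; [4] prior 0.07, lik 0.209, product 0.01463; [5] prior 0.19, lik 0.22, product 0.04180.
Normalizing constant = 0.18052; the posterior for Machine 5 is its product over the sum, 0.04180/0.18052 = 0.2316.

Posterior probability ≈ 0.2316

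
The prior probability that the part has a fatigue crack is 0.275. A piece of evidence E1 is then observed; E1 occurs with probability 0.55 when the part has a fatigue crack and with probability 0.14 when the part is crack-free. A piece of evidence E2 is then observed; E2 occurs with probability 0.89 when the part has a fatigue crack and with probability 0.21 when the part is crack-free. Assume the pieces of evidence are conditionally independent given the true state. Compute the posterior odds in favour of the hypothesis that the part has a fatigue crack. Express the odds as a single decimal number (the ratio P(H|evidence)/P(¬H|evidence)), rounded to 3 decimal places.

Prior odds = 0.275/(1−0.275) = 0.37931.
Likelihood ratio for E1 = 0.55/0.14 = 3.9286.
Likelihood ratio for E2 = 0.89/0.21 = 4.2381.
Posterior odds = prior odds × LR₁ × LR₂ = 6.3154.

Posterior odds ≈ 6.315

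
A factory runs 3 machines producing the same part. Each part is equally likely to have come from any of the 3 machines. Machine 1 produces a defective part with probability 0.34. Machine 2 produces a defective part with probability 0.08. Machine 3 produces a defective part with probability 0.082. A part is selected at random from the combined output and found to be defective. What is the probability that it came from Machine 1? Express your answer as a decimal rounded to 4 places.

Posterior probability ≈ 0.6773

Tabulate prior·likelihood by source: [1] prior 0.333333, lik 0.34, product 0.1133; [2] prior 0.333333, lik 0.08, product 0.02667; [3] prior 0.333333, lik 0.082, product 0.02733.
Normalizing constant = 0.16733; the posterior for Machine 1 is its product over the sum, 0.1133/0.16733 = 0.6773.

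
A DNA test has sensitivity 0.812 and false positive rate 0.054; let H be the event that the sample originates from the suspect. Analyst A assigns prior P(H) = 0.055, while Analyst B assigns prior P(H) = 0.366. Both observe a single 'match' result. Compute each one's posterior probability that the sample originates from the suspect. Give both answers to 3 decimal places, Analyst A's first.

Analyst A: 0.467; Analyst B: 0.897

P('+'|H) = 0.812, P('+'|¬H) = 0.054.
Analyst A: numerator 0.812·0.055 = 0.044660; evidence = 0.044660+0.054·0.945 = 0.095690; posterior = 0.467.
Analyst B: numerator 0.812·0.366 = 0.29719; evidence = 0.29719+0.054·0.634 = 0.33143; posterior = 0.897.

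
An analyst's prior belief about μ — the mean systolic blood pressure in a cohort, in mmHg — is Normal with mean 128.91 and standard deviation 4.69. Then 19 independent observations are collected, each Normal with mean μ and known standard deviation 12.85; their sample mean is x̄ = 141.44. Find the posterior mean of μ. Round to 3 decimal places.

Posterior mean ≈ 137.891

With known σ, the Normal prior is conjugate. Weight on the data is w = (n/σ²)/(n/σ² + 1/τ₀²) = 0.115066/(0.115066+0.0454626) = 0.71679.
Posterior mean = w·x̄ + (1−w)·μ₀ = 0.71679·141.44 + 0.28321·128.91 = 137.891.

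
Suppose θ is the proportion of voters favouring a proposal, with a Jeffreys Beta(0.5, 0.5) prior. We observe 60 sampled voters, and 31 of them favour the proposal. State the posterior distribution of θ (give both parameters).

Posterior: Beta(31.5, 29.5)

Observing 31 successes and 29 failures updates Beta(0.5, 0.5) by adding the success and failure counts to the two shape parameters: α = 0.5+31 = 31.5, β = 0.5+29 = 29.5.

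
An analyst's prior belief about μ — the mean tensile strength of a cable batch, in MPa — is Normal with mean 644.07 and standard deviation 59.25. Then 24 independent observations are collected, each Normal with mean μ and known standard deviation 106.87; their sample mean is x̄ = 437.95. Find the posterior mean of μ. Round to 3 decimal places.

Posterior mean ≈ 462.556

With known σ, the Normal prior is conjugate. Weight on the data is w = (n/σ²)/(n/σ² + 1/τ₀²) = 0.00210136/(0.00210136+0.00028485) = 0.88062.
Posterior mean = w·x̄ + (1−w)·μ₀ = 0.88062·437.95 + 0.11938·644.07 = 462.556.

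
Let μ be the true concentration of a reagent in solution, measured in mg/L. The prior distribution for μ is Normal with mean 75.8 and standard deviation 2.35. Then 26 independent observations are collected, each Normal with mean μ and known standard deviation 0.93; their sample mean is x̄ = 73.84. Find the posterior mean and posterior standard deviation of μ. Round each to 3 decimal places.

Posterior mean ≈ 73.852; posterior SD ≈ 0.182

Prior precision 1/τ₀² = 1/2.35² = 0.181077; data precision n/σ² = 26/0.93² = 30.0613.
Posterior precision = 0.181077 + 30.0613 = 30.2424, giving posterior SD = 1/√30.2424 = 0.182.
Posterior mean = (0.181077·75.8 + 30.0613·73.84) / 30.2424 = 73.852.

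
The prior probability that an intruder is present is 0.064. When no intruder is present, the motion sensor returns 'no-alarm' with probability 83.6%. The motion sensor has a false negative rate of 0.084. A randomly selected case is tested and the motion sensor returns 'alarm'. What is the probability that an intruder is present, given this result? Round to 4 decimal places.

P(H | E) ≈ 0.2764

Write H for 'an intruder is present'. Prior odds H:¬H = 0.064/0.936 = 0.068376. For the 'alarm' outcome, the likelihood ratio is 0.916/0.164 = 5.5854.
Posterior odds = 0.068376 × 5.5854 = 0.38191, so P(H|E) = 0.38191/(1+0.38191) = 0.2764.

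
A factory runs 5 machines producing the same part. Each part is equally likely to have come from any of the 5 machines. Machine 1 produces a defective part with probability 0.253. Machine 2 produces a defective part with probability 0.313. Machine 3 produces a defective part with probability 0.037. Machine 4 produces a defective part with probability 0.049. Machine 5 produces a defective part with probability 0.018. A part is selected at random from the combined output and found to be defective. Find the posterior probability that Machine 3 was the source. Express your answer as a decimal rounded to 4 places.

Tabulate prior·likelihood by source: [1] prior 0.2, lik 0.253, product 0.05060; [2] prior 0.2, lik 0.313, product 0.06260; [3] prior 0.2, lik 0.037, product 0.007400; [4] prior 0.2, lik 0.049, product 0.009800; [5] prior 0.2, lik 0.018, product 0.003600.
Normalizing constant = 0.13400; the posterior for Machine 3 is its product over the sum, 0.007400/0.13400 = 0.0552.

Posterior probability ≈ 0.0552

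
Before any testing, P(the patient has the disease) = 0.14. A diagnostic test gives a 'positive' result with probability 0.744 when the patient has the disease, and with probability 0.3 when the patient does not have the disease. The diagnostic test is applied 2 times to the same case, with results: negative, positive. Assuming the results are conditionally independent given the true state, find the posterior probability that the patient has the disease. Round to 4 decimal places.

Posterior P(H) ≈ 0.1287

Let H be the event that the patient has the disease; start with P(H) = 0.14. P('positive'|H) = 0.744, P('positive'|¬H) = 0.3.
Update on result 1 ('negative'): P(H) ← 0.256·0.1400 / (0.256·0.1400 + 0.7·0.8600) = 0.035840/0.63784 = 0.0562.
Update on result 2 ('positive'): P(H) ← 0.744·0.0562 / (0.744·0.0562 + 0.3·0.9438) = 0.041805/0.32495 = 0.1287.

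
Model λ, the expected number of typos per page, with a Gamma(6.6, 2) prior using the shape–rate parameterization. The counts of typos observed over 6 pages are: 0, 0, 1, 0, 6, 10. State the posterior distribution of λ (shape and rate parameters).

The Poisson likelihood adds the total count to the shape and the number of exposure periods to the rate. Here ∑xᵢ = 17 and n = 6, so shape 6.6→23.6 and rate 2→8.

Posterior: Gamma(shape=23.6, rate=8)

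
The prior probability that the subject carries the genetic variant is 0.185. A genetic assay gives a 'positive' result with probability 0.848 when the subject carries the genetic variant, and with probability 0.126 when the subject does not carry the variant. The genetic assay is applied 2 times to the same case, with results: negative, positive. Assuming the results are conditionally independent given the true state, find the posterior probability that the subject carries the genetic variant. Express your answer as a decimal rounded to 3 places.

Posterior P(H) ≈ 0.210

Let H be the event that the subject carries the genetic variant; start with P(H) = 0.185. P('positive'|H) = 0.848, P('positive'|¬H) = 0.126.
Update on result 1 ('negative'): P(H) ← 0.152·0.1850 / (0.152·0.1850 + 0.874·0.8150) = 0.028120/0.74043 = 0.0380.
Update on result 2 ('positive'): P(H) ← 0.848·0.0380 / (0.848·0.0380 + 0.126·0.9620) = 0.032205/0.15342 = 0.2099.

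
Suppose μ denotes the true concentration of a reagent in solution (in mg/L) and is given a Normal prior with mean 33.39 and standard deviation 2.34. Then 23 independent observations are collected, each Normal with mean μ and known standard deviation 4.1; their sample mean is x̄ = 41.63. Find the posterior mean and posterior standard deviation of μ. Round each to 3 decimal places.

Posterior mean ≈ 40.660; posterior SD ≈ 0.803

With known σ, the Normal prior is conjugate. Weight on the data is w = (n/σ²)/(n/σ² + 1/τ₀²) = 1.36823/(1.36823+0.182628) = 0.88224.
Posterior mean = w·x̄ + (1−w)·μ₀ = 0.88224·41.63 + 0.11776·33.39 = 40.660. Posterior variance = 1/(1.36823+0.182628) = 0.644803, so SD = 0.803.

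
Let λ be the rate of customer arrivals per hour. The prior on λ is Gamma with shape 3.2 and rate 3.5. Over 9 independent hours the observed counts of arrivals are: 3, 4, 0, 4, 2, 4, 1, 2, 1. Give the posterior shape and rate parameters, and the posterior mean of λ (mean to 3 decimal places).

The Poisson likelihood adds the total count to the shape and the number of exposure periods to the rate. Here ∑xᵢ = 21 and n = 9, so shape 3.2→24.2 and rate 3.5→12.5.
Posterior mean = shape/rate = 24.2/12.5 = 1.936.

Posterior: Gamma(shape=24.2, rate=12.5); mean ≈ 1.936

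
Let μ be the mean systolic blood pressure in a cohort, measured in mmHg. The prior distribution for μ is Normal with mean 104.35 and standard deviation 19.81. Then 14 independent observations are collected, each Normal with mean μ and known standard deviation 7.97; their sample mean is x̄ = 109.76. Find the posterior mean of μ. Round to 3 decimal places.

Prior precision 1/τ₀² = 1/19.81² = 0.00254819; data precision n/σ² = 14/7.97² = 0.220400.
Posterior precision = 0.00254819 + 0.220400 = 0.222948.
Posterior mean = (0.00254819·104.35 + 0.220400·109.76) / 0.222948 = 109.698.

Posterior mean ≈ 109.698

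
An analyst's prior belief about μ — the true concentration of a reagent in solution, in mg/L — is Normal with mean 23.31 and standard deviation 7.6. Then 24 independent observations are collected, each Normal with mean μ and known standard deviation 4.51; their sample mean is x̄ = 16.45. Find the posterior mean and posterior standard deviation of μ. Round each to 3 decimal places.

With known σ, the Normal prior is conjugate. Weight on the data is w = (n/σ²)/(n/σ² + 1/τ₀²) = 1.17994/(1.17994+0.0173130) = 0.98554.
Posterior mean = w·x̄ + (1−w)·μ₀ = 0.98554·16.45 + 0.014461·23.31 = 16.549. Posterior variance = 1/(1.17994+0.0173130) = 0.835249, so SD = 0.914.

Posterior mean ≈ 16.549; posterior SD ≈ 0.914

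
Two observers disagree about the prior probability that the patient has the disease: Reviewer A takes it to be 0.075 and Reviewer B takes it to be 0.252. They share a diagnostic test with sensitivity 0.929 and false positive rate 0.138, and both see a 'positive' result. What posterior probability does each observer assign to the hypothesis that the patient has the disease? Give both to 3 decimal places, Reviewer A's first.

The likelihood ratio for a 'positive' result is 0.929/0.138 = 6.7319.
Reviewer A: prior odds 0.075/0.925 = 0.081081; posterior odds 0.54583; posterior probability 0.353.
Reviewer B: prior odds 0.252/0.748 = 0.33690; posterior odds 2.2680; posterior probability 0.694.

Reviewer A: 0.353; Reviewer B: 0.694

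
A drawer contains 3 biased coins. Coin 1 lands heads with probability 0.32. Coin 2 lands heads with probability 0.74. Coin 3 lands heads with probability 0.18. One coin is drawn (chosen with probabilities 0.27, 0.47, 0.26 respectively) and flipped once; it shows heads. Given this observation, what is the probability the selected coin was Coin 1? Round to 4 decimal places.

Tabulate prior·likelihood by source: [1] prior 0.27, lik 0.32, product 0.08640; [2] prior 0.47, lik 0.74, product 0.3478; [3] prior 0.26, lik 0.18, product 0.04680.
Normalizing constant = 0.48100; the posterior for Coin 1 is its product over the sum, 0.08640/0.48100 = 0.1796.

Posterior probability ≈ 0.1796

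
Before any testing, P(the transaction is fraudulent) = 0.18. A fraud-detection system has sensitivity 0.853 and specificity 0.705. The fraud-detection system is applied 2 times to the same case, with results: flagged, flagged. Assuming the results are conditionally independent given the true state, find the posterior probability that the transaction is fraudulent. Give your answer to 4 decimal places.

Posterior P(H) ≈ 0.6473

With H the event that the transaction is fraudulent, the joint likelihood of the observed sequence is P(data|H) = 0.853·0.853 = 0.72761 and P(data|¬H) = 0.295·0.295 = 0.087025.
Bayes: P(H|data) = 0.18·0.72761 / (0.18·0.72761 + 0.82·0.087025) = 0.13097/0.20233 = 0.6473.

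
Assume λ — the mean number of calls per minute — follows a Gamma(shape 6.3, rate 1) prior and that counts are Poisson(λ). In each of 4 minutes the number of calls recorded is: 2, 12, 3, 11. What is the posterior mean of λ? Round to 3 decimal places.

The Poisson likelihood adds the total count to the shape and the number of exposure periods to the rate. Here ∑xᵢ = 28 and n = 4, so shape 6.3→34.3 and rate 1→5.
E[λ | data] = 34.3/5 = 6.860.

Posterior mean ≈ 6.860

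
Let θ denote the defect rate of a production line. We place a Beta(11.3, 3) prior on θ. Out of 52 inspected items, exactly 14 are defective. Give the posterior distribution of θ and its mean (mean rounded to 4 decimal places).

The binomial likelihood is conjugate to the Beta prior: with 14 successes and 38 failures, the posterior is Beta(11.3+14, 3+38) = Beta(25.3, 41).
Posterior mean = α/(α+β) = 25.3/66.3 = 0.3816.

Posterior: Beta(25.3, 41); mean ≈ 0.3816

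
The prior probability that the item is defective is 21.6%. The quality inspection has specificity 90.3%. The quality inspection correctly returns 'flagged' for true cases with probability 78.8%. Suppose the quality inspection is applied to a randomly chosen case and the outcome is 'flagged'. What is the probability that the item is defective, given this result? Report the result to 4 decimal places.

P(H | E) ≈ 0.6912

Write H for 'the item is defective'. Prior odds H:¬H = 0.216/0.784 = 0.27551. For the 'flagged' outcome, the likelihood ratio is 0.788/0.097 = 8.1237.
Posterior odds = 0.27551 × 8.1237 = 2.2382, so P(H|E) = 2.2382/(1+2.2382) = 0.6912.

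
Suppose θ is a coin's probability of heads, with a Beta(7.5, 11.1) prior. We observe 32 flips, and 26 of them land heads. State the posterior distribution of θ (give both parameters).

The binomial likelihood is conjugate to the Beta prior: with 26 successes and 6 failures, the posterior is Beta(7.5+26, 11.1+6) = Beta(33.5, 17.1).

Posterior: Beta(33.5, 17.1)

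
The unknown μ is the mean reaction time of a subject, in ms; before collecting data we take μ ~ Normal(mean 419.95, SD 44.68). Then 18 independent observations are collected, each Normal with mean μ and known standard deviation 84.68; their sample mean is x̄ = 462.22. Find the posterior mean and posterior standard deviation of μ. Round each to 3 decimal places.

With known σ, the Normal prior is conjugate. Weight on the data is w = (n/σ²)/(n/σ² + 1/τ₀²) = 0.00251021/(0.00251021+0.00050093) = 0.83364.
Posterior mean = w·x̄ + (1−w)·μ₀ = 0.83364·462.22 + 0.16636·419.95 = 455.188. Posterior variance = 1/(0.00251021+0.00050093) = 332.100, so SD = 18.224.

Posterior mean ≈ 455.188; posterior SD ≈ 18.224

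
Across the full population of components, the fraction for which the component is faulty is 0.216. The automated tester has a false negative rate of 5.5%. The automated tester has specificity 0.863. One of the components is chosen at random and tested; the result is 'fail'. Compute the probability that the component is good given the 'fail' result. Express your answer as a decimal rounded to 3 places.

P(¬H | E) ≈ 0.345

Write H for 'the component is faulty'. Prior odds H:¬H = 0.216/0.784 = 0.27551. For the 'fail' outcome, the likelihood ratio is 0.945/0.137 = 6.8978.
Posterior odds = 0.27551 × 6.8978 = 1.9004, so P(H|E) = 1.9004/(1+1.9004) = 0.655. Then P(¬H|E) = 1 − 0.655 = 0.345.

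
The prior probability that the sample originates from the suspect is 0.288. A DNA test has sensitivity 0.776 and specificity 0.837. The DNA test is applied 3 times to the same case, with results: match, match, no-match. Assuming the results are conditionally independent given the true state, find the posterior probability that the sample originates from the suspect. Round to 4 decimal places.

With H the event that the sample originates from the suspect, the joint likelihood of the observed sequence is P(data|H) = 0.776·0.776·0.224 = 0.13489 and P(data|¬H) = 0.163·0.163·0.837 = 0.022238.
Bayes: P(H|data) = 0.288·0.13489 / (0.288·0.13489 + 0.712·0.022238) = 0.038848/0.054681 = 0.7104.

Posterior P(H) ≈ 0.7104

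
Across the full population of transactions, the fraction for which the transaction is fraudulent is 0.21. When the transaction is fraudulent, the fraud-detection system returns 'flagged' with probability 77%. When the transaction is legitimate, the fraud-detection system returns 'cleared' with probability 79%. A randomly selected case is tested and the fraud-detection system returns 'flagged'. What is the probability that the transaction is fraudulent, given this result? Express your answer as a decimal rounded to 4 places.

P(H | E) ≈ 0.4936

Let H be the event that the transaction is fraudulent. P(H) = 0.21, so P(¬H) = 0.79. With E the 'flagged' result, P(E|H) = 0.77 and P(E|¬H) = 0.21.
P(E) = 0.77·0.21 + 0.21·0.79 = 0.16170 + 0.16590 = 0.32760.
By Bayes' theorem, P(H|E) = 0.16170 / 0.32760 = 0.4936.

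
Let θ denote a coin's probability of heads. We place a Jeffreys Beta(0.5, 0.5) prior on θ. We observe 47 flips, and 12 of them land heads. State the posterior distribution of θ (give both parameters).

Observing 12 successes and 35 failures updates Beta(0.5, 0.5) by adding the success and failure counts to the two shape parameters: α = 0.5+12 = 12.5, β = 0.5+35 = 35.5.

Posterior: Beta(12.5, 35.5)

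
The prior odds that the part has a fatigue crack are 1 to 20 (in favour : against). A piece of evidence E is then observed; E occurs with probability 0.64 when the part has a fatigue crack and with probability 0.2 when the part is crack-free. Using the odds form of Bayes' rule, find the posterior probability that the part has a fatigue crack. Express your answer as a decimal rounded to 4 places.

Posterior probability ≈ 0.1379

Prior odds = 1/20 = 0.050000.
Likelihood ratio for E = 0.64/0.2 = 3.2000.
Posterior odds = prior odds × LR = 0.16000.
Posterior probability = odds/(1+odds) = 0.16000/1.1600 = 0.1379.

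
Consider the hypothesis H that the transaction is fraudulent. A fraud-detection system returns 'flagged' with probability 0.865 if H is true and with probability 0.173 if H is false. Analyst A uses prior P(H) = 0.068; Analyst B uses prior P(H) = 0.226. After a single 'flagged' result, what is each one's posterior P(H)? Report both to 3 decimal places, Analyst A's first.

P('+'|H) = 0.865, P('+'|¬H) = 0.173.
Analyst A: numerator 0.865·0.068 = 0.058820; evidence = 0.058820+0.173·0.932 = 0.22006; posterior = 0.267.
Analyst B: numerator 0.865·0.226 = 0.19549; evidence = 0.19549+0.173·0.774 = 0.32939; posterior = 0.593.

Analyst A: 0.267; Analyst B: 0.593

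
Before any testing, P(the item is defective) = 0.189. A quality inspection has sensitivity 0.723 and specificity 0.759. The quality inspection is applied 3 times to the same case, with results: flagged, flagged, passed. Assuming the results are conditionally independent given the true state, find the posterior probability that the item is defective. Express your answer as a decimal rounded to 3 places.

Posterior P(H) ≈ 0.434

With H the event that the item is defective, the joint likelihood of the observed sequence is P(data|H) = 0.723·0.723·0.277 = 0.14480 and P(data|¬H) = 0.241·0.241·0.759 = 0.044083.
Bayes: P(H|data) = 0.189·0.14480 / (0.189·0.14480 + 0.811·0.044083) = 0.027366/0.063118 = 0.4336.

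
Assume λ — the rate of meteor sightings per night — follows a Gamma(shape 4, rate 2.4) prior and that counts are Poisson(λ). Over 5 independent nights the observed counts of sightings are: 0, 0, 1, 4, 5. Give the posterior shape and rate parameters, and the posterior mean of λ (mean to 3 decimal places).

Posterior: Gamma(shape=14, rate=7.4); mean ≈ 1.892

The Poisson likelihood adds the total count to the shape and the number of exposure periods to the rate. Here ∑xᵢ = 10 and n = 5, so shape 4→14 and rate 2.4→7.4.
Posterior mean = shape/rate = 14/7.4 = 1.892.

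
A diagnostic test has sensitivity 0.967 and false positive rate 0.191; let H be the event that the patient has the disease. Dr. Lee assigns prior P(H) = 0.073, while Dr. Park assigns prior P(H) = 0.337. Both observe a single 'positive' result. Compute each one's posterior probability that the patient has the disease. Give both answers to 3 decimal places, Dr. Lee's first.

P('+'|H) = 0.967, P('+'|¬H) = 0.191.
Dr. Lee: numerator 0.967·0.073 = 0.070591; evidence = 0.070591+0.191·0.927 = 0.24765; posterior = 0.285.
Dr. Park: numerator 0.967·0.337 = 0.32588; evidence = 0.32588+0.191·0.663 = 0.45251; posterior = 0.720.

Dr. Lee: 0.285; Dr. Park: 0.720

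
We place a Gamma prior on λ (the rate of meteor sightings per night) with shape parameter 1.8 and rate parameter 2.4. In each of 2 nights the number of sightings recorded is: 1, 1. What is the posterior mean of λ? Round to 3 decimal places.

Posterior mean ≈ 0.864

Total count ∑xᵢ = 2 over n = 2 nights.
Gamma is conjugate to the Poisson likelihood: posterior is Gamma(shape = 1.8+2 = 3.8, rate = 2.4+2 = 4.4).
E[λ | data] = 3.8/4.4 = 0.864.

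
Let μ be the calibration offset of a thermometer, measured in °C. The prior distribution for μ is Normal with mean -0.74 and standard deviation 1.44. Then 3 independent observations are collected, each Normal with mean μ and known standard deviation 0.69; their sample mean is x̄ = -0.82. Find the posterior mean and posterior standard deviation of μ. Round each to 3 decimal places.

Prior precision 1/τ₀² = 1/1.44² = 0.482253; data precision n/σ² = 3/0.69² = 6.30120.
Posterior precision = 0.482253 + 6.30120 = 6.78345, giving posterior SD = 1/√6.78345 = 0.384.
Posterior mean = (0.482253·-0.74 + 6.30120·-0.82) / 6.78345 = -0.814.

Posterior mean ≈ -0.814; posterior SD ≈ 0.384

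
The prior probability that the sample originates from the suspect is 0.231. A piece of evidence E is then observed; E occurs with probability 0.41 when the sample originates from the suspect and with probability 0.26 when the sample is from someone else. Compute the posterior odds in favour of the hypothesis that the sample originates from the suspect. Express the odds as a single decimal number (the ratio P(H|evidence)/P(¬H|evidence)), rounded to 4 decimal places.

Posterior odds ≈ 0.4737

Prior odds = 0.231/(1−0.231) = 0.30039.
Likelihood ratio for E = 0.41/0.26 = 1.5769.
Posterior odds = prior odds × LR = 0.47369.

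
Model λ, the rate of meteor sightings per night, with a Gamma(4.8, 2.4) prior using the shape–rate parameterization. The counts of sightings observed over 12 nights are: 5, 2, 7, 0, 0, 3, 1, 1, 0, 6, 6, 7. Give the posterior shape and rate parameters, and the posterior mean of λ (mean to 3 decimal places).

Posterior: Gamma(shape=42.8, rate=14.4); mean ≈ 2.972

Total count ∑xᵢ = 38 over n = 12 nights.
Gamma is conjugate to the Poisson likelihood: posterior is Gamma(shape = 4.8+38 = 42.8, rate = 2.4+12 = 14.4).
Posterior mean = shape/rate = 42.8/14.4 = 2.972.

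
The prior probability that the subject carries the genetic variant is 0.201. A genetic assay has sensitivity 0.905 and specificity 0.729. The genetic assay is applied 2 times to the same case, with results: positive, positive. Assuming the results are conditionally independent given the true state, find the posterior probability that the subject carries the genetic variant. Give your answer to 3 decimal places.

Posterior P(H) ≈ 0.737

With H the event that the subject carries the genetic variant, the joint likelihood of the observed sequence is P(data|H) = 0.905·0.905 = 0.81903 and P(data|¬H) = 0.271·0.271 = 0.073441.
Bayes: P(H|data) = 0.201·0.81903 / (0.201·0.81903 + 0.799·0.073441) = 0.16462/0.22330 = 0.7372.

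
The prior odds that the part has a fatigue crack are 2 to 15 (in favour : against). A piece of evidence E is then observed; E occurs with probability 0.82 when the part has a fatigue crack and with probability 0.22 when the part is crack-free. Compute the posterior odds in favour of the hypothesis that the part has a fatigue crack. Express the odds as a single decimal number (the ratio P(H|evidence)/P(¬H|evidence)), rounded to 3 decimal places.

Posterior odds ≈ 0.497

Prior odds = 2/15 = 0.13333.
Likelihood ratio for E = 0.82/0.22 = 3.7273.
Posterior odds = prior odds × LR = 0.49697.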